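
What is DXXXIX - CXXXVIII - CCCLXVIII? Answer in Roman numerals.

DXXXIX = 539, CXXXVIII = 138, CCCLXVIII = 368
539 - 138 = 401
401 - 368 = 33

XXXIII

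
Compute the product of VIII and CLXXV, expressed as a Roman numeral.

VIII = 8
CLXXV = 175
8 × 175 = 1400

MCD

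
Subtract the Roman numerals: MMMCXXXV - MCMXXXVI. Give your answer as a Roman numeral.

MMMCXXXV = 3135
MCMXXXVI = 1936
3135 - 1936 = 1199

MCXCIX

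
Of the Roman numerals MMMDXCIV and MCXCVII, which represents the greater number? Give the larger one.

MMMDXCIV = 3594
MCXCVII = 1197
3594 is larger

MMMDXCIV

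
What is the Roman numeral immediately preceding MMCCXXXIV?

MMCCXXXIV = 2234; previous is 2233

MMCCXXXIII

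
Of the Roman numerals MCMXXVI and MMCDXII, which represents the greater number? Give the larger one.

MCMXXVI = 1926
MMCDXII = 2412
2412 is larger

MMCDXII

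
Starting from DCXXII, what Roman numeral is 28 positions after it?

DCXXII = 622
622 + 28 = 650

DCL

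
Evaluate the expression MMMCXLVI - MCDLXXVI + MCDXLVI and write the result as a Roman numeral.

MMMCXLVI = 3146, MCDLXXVI = 1476, MCDXLVI = 1446
3146 - 1476 = 1670
1670 + 1446 = 3116

MMMCXVI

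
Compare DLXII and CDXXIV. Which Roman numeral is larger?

DLXII = 562
CDXXIV = 424
562 is larger

DLXII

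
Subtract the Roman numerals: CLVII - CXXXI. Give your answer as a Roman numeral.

CLVII = 157
CXXXI = 131
157 - 131 = 26

XXVI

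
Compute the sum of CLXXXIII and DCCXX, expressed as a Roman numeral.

CLXXXIII = 183
DCCXX = 720
183 + 720 = 903

CMIII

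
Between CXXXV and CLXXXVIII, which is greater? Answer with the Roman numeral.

CXXXV = 135
CLXXXVIII = 188
188 is larger

CLXXXVIII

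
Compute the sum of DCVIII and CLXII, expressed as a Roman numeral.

DCVIII = 608
CLXII = 162
608 + 162 = 770

DCCLXX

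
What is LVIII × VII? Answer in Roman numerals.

LVIII = 58
VII = 7
58 × 7 = 406

CDVI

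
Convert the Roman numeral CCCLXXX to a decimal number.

CCCLXXX: C=100, C=100, C=100, L=50, X=10, X=10, X=10
100 + 100 + 100 + 50 + 10 + 10 + 10 = 380

380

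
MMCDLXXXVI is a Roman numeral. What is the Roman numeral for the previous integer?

MMCDLXXXVI = 2486; previous is 2485

MMCDLXXXV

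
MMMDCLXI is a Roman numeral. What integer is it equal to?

MMMDCLXI: M=1000, M=1000, M=1000, D=500, C=100, L=50, X=10, I=1
1000 + 1000 + 1000 + 500 + 100 + 50 + 10 + 1 = 3661

3661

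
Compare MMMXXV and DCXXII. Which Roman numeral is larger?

MMMXXV = 3025
DCXXII = 622
3025 is larger

MMMXXV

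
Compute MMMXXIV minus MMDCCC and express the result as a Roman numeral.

MMMXXIV = 3024
MMDCCC = 2800
3024 - 2800 = 224

CCXXIV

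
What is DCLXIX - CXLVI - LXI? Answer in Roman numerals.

DCLXIX = 669, CXLVI = 146, LXI = 61
669 - 146 = 523
523 - 61 = 462

CDLXII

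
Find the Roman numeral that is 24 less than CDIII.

CDIII = 403
403 - 24 = 379

CCCLXXIX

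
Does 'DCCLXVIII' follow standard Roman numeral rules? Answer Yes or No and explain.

'DCCLXVIII': Check the rules: uses only the symbols I, V, X, L, C, D, M; no symbol is repeated more than three times in a row; V, L and D each appear at most once; no smaller symbol precedes a larger one (values never increase from left to right). Value: D (500) + C (100) + C (100) + L (50) + X (10) + V (5) + I (1) + I (1) + I (1) = 768. So it is a valid standard Roman numeral.

Yes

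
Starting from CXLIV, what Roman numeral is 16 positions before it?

CXLIV = 144
144 - 16 = 128

CXXVIII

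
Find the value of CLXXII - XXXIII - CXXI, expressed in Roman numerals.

CLXXII = 172, XXXIII = 33, CXXI = 121
172 - 33 = 139
139 - 121 = 18

XVIII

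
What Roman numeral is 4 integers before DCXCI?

DCXCI = 691
691 - 4 = 687

DCLXXXVII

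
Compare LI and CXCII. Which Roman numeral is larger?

LI = 51
CXCII = 192
192 is larger

CXCII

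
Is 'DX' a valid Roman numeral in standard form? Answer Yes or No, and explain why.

'DX': Check the rules: uses only the symbols I, V, X, L, C, D, M; no symbol is repeated more than three times in a row; V, L and D each appear at most once; no smaller symbol precedes a larger one (values never increase from left to right). Value: D (500) + X (10) = 510. So it is a valid standard Roman numeral.

Yes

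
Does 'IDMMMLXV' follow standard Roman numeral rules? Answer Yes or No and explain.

'IDMMMLXV': Invalid subtractive combination: ID

No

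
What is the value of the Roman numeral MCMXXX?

MCMXXX: M=1000, CM=900, X=10, X=10, X=10
1000 + 900 + 10 + 10 + 10 = 1930

1930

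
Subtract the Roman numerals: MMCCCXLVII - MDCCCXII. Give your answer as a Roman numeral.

MMCCCXLVII = 2347
MDCCCXII = 1812
2347 - 1812 = 535

DXXXV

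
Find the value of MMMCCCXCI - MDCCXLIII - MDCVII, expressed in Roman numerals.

MMMCCCXCI = 3391, MDCCXLIII = 1743, MDCVII = 1607
3391 - 1743 = 1648
1648 - 1607 = 41

XLI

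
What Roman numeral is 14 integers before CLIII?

CLIII = 153
153 - 14 = 139

CXXXIX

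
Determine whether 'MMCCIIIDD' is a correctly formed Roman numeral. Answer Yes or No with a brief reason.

'MMCCIIIDD': D should not appear more than once

No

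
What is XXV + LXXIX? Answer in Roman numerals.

XXV = 25
LXXIX = 79
25 + 79 = 104

CIV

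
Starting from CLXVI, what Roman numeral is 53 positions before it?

CLXVI = 166
166 - 53 = 113

CXIII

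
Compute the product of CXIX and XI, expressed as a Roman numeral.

CXIX = 119
XI = 11
119 × 11 = 1309

MCCCIX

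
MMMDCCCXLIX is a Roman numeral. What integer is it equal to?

MMMDCCCXLIX: M=1000, M=1000, M=1000, D=500, C=100, C=100, C=100, XL=40, IX=9
1000 + 1000 + 1000 + 500 + 100 + 100 + 100 + 40 + 9 = 3849

3849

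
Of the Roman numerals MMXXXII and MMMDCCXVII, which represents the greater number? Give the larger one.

MMXXXII = 2032
MMMDCCXVII = 3717
3717 is larger

MMMDCCXVII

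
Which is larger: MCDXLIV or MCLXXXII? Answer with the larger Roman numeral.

MCDXLIV = 1444
MCLXXXII = 1182
1444 is larger

MCDXLIV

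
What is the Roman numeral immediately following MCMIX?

MCMIX = 1909; next is 1910

MCMX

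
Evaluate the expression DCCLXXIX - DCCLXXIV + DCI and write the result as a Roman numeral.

DCCLXXIX = 779, DCCLXXIV = 774, DCI = 601
779 - 774 = 5
5 + 601 = 606

DCVI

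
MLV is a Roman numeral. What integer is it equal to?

MLV: M=1000, L=50, V=5
1000 + 50 + 5 = 1055

1055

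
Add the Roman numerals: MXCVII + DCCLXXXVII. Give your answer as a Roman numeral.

MXCVII = 1097
DCCLXXXVII = 787
1097 + 787 = 1884

MDCCCLXXXIV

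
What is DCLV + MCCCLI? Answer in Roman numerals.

DCLV = 655
MCCCLI = 1351
655 + 1351 = 2006

MMVI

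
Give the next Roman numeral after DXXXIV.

DXXXIV = 534, so the next integer is 534 + 1 = 535

DXXXV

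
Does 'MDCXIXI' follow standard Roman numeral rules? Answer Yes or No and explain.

'MDCXIXI': I cannot come right after the subtractive pair IX: once I is subtracted in IX, the next symbol must be smaller than I

No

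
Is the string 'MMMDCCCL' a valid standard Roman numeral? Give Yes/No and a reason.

'MMMDCCCL': Check the rules: uses only the symbols I, V, X, L, C, D, M; no symbol is repeated more than three times in a row; V, L and D each appear at most once; no smaller symbol precedes a larger one (values never increase from left to right). Value: M (1000) + M (1000) + M (1000) + D (500) + C (100) + C (100) + C (100) + L (50) = 3850. So it is a valid standard Roman numeral.

Yes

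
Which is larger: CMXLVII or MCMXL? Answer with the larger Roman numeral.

CMXLVII = 947
MCMXL = 1940
1940 is larger

MCMXL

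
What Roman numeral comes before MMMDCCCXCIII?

MMMDCCCXCIII = 3893; previous is 3892

MMMDCCCXCII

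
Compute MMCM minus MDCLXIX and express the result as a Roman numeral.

MMCM = 2900
MDCLXIX = 1669
2900 - 1669 = 1231

MCCXXXI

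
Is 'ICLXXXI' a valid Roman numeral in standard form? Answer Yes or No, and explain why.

'ICLXXXI': Invalid subtractive combination: IC

No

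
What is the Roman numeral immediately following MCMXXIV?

MCMXXIV = 1924, so the next integer is 1924 + 1 = 1925

MCMXXV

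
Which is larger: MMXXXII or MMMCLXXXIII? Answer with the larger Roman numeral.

MMXXXII = 2032
MMMCLXXXIII = 3183
3183 is larger

MMMCLXXXIII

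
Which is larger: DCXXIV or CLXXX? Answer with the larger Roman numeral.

DCXXIV = 624
CLXXX = 180
624 is larger

DCXXIV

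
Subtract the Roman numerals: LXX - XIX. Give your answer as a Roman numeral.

LXX = 70
XIX = 19
70 - 19 = 51

LI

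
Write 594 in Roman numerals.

Convert 594 to Roman numerals:
  594 contains 1×500 (D)
  94 contains 1×90 (XC)
  4 contains 1×4 (IV)

DXCIV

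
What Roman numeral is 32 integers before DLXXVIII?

DLXXVIII = 578
578 - 32 = 546

DXLVI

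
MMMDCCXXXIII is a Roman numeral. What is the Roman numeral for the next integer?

MMMDCCXXXIII = 3733, so the next integer is 3733 + 1 = 3734

MMMDCCXXXIV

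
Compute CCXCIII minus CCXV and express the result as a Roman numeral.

CCXCIII = 293
CCXV = 215
293 - 215 = 78

LXXVIII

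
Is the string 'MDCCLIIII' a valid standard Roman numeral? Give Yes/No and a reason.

'MDCCLIIII': More than 3 consecutive I's

No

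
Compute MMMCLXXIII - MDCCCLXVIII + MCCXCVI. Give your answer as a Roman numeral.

MMMCLXXIII = 3173, MDCCCLXVIII = 1868, MCCXCVI = 1296
3173 - 1868 = 1305
1305 + 1296 = 2601

MMDCI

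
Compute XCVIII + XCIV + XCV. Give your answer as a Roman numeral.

XCVIII = 98, XCIV = 94, XCV = 95
98 + 94 = 192
192 + 95 = 287

CCLXXXVII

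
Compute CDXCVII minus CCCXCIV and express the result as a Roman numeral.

CDXCVII = 497
CCCXCIV = 394
497 - 394 = 103

CIII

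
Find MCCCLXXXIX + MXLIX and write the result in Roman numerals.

MCCCLXXXIX = 1389
MXLIX = 1049
1389 + 1049 = 2438

MMCDXXXVIII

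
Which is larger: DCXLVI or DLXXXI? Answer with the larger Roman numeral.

DCXLVI = 646
DLXXXI = 581
646 is larger

DCXLVI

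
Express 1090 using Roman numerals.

Convert 1090 to Roman numerals:
  1090 contains 1×1000 (M)
  90 contains 1×90 (XC)

MXC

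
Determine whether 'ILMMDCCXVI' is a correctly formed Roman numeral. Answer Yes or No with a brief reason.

'ILMMDCCXVI': Invalid subtractive combination: IL

No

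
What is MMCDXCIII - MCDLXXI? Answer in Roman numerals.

MMCDXCIII = 2493
MCDLXXI = 1471
2493 - 1471 = 1022

MXXII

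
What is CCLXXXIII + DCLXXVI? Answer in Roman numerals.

CCLXXXIII = 283
DCLXXVI = 676
283 + 676 = 959

CMLIX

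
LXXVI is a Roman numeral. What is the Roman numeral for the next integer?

LXXVI = 76; next is 77

LXXVII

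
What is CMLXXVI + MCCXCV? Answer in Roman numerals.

CMLXXVI = 976
MCCXCV = 1295
976 + 1295 = 2271

MMCCLXXI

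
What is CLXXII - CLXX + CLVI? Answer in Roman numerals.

CLXXII = 172, CLXX = 170, CLVI = 156
172 - 170 = 2
2 + 156 = 158

CLVIII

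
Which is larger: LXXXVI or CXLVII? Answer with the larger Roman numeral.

LXXXVI = 86
CXLVII = 147
147 is larger

CXLVII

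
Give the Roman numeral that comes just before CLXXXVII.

CLXXXVII = 187, so the previous integer is 187 - 1 = 186

CLXXXVI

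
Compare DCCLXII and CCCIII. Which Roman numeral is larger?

DCCLXII = 762
CCCIII = 303
762 is larger

DCCLXII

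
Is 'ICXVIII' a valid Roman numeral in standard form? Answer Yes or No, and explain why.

'ICXVIII': Invalid subtractive combination: IC

No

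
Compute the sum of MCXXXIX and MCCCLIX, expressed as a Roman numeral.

MCXXXIX = 1139
MCCCLIX = 1359
1139 + 1359 = 2498

MMCDXCVIII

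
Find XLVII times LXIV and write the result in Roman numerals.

XLVII = 47
LXIV = 64
47 × 64 = 3008

MMMVIII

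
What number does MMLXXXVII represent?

MMLXXXVII: M=1000, M=1000, L=50, X=10, X=10, X=10, V=5, I=1, I=1
1000 + 1000 + 50 + 10 + 10 + 10 + 5 + 1 + 1 = 2087

2087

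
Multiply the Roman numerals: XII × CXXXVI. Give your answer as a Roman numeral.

XII = 12
CXXXVI = 136
12 × 136 = 1632

MDCXXXII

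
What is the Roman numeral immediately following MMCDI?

MMCDI = 2401, so the next integer is 2401 + 1 = 2402

MMCDII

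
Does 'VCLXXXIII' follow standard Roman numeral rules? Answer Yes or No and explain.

'VCLXXXIII': Invalid subtractive combination: VC

No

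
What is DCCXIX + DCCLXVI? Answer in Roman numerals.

DCCXIX = 719
DCCLXVI = 766
719 + 766 = 1485

MCDLXXXV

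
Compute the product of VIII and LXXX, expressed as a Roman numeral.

VIII = 8
LXXX = 80
8 × 80 = 640

DCXL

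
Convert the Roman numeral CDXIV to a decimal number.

CDXIV: CD=400, X=10, IV=4
400 + 10 + 4 = 414

414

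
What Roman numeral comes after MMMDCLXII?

MMMDCLXII = 3662; next is 3663

MMMDCLXIII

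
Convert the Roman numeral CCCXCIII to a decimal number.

CCCXCIII: C=100, C=100, C=100, XC=90, I=1, I=1, I=1
100 + 100 + 100 + 90 + 1 + 1 + 1 = 393

393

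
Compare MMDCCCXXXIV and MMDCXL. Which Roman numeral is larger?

MMDCCCXXXIV = 2834
MMDCXL = 2640
2834 is larger

MMDCCCXXXIV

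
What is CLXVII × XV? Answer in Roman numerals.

CLXVII = 167
XV = 15
167 × 15 = 2505

MMDV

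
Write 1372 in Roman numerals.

Convert 1372 to Roman numerals:
  1372 contains 1×1000 (M)
  372 contains 3×100 (CCC)
  72 contains 1×50 (L)
  22 contains 2×10 (XX)
  2 contains 2×1 (II)

MCCCLXXII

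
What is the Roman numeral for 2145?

Convert 2145 to Roman numerals:
  2145 contains 2×1000 (MM)
  145 contains 1×100 (C)
  45 contains 1×40 (XL)
  5 contains 1×5 (V)

MMCXLV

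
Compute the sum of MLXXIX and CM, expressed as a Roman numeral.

MLXXIX = 1079
CM = 900
1079 + 900 = 1979

MCMLXXIX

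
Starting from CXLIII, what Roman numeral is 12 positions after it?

CXLIII = 143
143 + 12 = 155

CLV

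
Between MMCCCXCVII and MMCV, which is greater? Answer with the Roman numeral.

MMCCCXCVII = 2397
MMCV = 2105
2397 is larger

MMCCCXCVII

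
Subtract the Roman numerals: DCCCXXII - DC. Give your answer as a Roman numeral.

DCCCXXII = 822
DC = 600
822 - 600 = 222

CCXXII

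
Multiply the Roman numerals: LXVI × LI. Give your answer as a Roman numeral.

LXVI = 66
LI = 51
66 × 51 = 3366

MMMCCCLXVI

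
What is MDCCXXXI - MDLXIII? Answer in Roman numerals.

MDCCXXXI = 1731
MDLXIII = 1563
1731 - 1563 = 168

CLXVIII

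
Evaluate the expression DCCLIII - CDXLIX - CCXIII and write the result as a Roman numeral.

DCCLIII = 753, CDXLIX = 449, CCXIII = 213
753 - 449 = 304
304 - 213 = 91

XCI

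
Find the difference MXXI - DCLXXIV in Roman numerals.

MXXI = 1021
DCLXXIV = 674
1021 - 674 = 347

CCCXLVII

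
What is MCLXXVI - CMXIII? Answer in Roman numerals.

MCLXXVI = 1176
CMXIII = 913
1176 - 913 = 263

CCLXIII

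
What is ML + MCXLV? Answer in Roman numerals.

ML = 1050
MCXLV = 1145
1050 + 1145 = 2195

MMCXCV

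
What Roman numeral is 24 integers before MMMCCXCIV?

MMMCCXCIV = 3294
3294 - 24 = 3270

MMMCCLXX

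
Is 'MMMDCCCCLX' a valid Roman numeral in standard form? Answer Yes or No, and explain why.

'MMMDCCCCLX': More than 3 consecutive C's

No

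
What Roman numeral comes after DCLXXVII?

DCLXXVII = 677, so the next integer is 677 + 1 = 678

DCLXXVIII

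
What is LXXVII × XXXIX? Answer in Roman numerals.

LXXVII = 77
XXXIX = 39
77 × 39 = 3003

MMMIII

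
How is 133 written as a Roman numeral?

Convert 133 to Roman numerals:
  133 contains 1×100 (C)
  33 contains 3×10 (XXX)
  3 contains 3×1 (III)

CXXXIII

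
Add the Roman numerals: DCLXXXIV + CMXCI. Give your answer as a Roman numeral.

DCLXXXIV = 684
CMXCI = 991
684 + 991 = 1675

MDCLXXV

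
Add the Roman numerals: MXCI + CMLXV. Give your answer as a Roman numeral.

MXCI = 1091
CMLXV = 965
1091 + 965 = 2056

MMLVI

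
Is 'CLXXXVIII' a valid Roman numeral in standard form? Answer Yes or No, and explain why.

'CLXXXVIII': Check the rules: uses only the symbols I, V, X, L, C, D, M; no symbol is repeated more than three times in a row; V, L and D each appear at most once; no smaller symbol precedes a larger one (values never increase from left to right). Value: C (100) + L (50) + X (10) + X (10) + X (10) + V (5) + I (1) + I (1) + I (1) = 188. So it is a valid standard Roman numeral.

Yes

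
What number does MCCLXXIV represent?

MCCLXXIV: M=1000, C=100, C=100, L=50, X=10, X=10, IV=4
1000 + 100 + 100 + 50 + 10 + 10 + 4 = 1274

1274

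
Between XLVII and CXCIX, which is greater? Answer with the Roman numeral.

XLVII = 47
CXCIX = 199
199 is larger

CXCIX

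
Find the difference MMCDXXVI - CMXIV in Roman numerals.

MMCDXXVI = 2426
CMXIV = 914
2426 - 914 = 1512

MDXII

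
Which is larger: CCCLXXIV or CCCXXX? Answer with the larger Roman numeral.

CCCLXXIV = 374
CCCXXX = 330
374 is larger

CCCLXXIV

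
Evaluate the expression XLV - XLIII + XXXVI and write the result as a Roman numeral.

XLV = 45, XLIII = 43, XXXVI = 36
45 - 43 = 2
2 + 36 = 38

XXXVIII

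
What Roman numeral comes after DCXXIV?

DCXXIV = 624, so the next integer is 624 + 1 = 625

DCXXV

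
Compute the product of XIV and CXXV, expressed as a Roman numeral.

XIV = 14
CXXV = 125
14 × 125 = 1750

MDCCL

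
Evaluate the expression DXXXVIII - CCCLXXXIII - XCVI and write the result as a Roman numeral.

DXXXVIII = 538, CCCLXXXIII = 383, XCVI = 96
538 - 383 = 155
155 - 96 = 59

LIX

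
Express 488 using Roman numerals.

Convert 488 to Roman numerals:
  488 contains 1×400 (CD)
  88 contains 1×50 (L)
  38 contains 3×10 (XXX)
  8 contains 1×5 (V)
  3 contains 3×1 (III)

CDLXXXVIII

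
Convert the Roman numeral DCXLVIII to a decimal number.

DCXLVIII: D=500, C=100, XL=40, V=5, I=1, I=1, I=1
500 + 100 + 40 + 5 + 1 + 1 + 1 = 648

648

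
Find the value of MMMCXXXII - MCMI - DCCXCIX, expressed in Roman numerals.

MMMCXXXII = 3132, MCMI = 1901, DCCXCIX = 799
3132 - 1901 = 1231
1231 - 799 = 432

CDXXXII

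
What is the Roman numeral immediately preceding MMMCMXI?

MMMCMXI = 3911; previous is 3910

MMMCMX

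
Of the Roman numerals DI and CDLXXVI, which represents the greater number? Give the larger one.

DI = 501
CDLXXVI = 476
501 is larger

DI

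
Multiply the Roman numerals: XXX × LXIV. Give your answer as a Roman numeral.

XXX = 30
LXIV = 64
30 × 64 = 1920

MCMXX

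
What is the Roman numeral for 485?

Convert 485 to Roman numerals:
  485 contains 1×400 (CD)
  85 contains 1×50 (L)
  35 contains 3×10 (XXX)
  5 contains 1×5 (V)

CDLXXXV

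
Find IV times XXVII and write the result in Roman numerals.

IV = 4
XXVII = 27
4 × 27 = 108

CVIII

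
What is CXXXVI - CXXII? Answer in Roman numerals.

CXXXVI = 136
CXXII = 122
136 - 122 = 14

XIV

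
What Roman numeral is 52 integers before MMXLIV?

MMXLIV = 2044
2044 - 52 = 1992

MCMXCII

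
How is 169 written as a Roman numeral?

Convert 169 to Roman numerals:
  169 contains 1×100 (C)
  69 contains 1×50 (L)
  19 contains 1×10 (X)
  9 contains 1×9 (IX)

CLXIX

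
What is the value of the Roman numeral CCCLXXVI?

CCCLXXVI: C=100, C=100, C=100, L=50, X=10, X=10, V=5, I=1
100 + 100 + 100 + 50 + 10 + 10 + 5 + 1 = 376

376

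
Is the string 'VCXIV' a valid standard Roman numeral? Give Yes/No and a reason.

'VCXIV': V should not appear more than once

No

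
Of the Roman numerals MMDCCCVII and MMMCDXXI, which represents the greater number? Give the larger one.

MMDCCCVII = 2807
MMMCDXXI = 3421
3421 is larger

MMMCDXXI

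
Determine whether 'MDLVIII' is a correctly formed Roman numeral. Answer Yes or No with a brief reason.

'MDLVIII': Check the rules: uses only the symbols I, V, X, L, C, D, M; no symbol is repeated more than three times in a row; V, L and D each appear at most once; no smaller symbol precedes a larger one (values never increase from left to right). Value: M (1000) + D (500) + L (50) + V (5) + I (1) + I (1) + I (1) = 1558. So it is a valid standard Roman numeral.

Yes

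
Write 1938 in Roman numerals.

Convert 1938 to Roman numerals:
  1938 contains 1×1000 (M)
  938 contains 1×900 (CM)
  38 contains 3×10 (XXX)
  8 contains 1×5 (V)
  3 contains 3×1 (III)

MCMXXXVIII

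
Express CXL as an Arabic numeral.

CXL: C=100, XL=40
100 + 40 = 140

140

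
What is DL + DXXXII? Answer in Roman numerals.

DL = 550
DXXXII = 532
550 + 532 = 1082

MLXXXII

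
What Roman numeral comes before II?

II = 2; previous is 1

I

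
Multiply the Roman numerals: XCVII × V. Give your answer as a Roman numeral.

XCVII = 97
V = 5
97 × 5 = 485

CDLXXXV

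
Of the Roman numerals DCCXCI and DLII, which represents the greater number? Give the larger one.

DCCXCI = 791
DLII = 552
791 is larger

DCCXCI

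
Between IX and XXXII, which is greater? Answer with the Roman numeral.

IX = 9
XXXII = 32
32 is larger

XXXII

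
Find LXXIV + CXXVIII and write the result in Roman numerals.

LXXIV = 74
CXXVIII = 128
74 + 128 = 202

CCII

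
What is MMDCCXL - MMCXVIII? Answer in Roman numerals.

MMDCCXL = 2740
MMCXVIII = 2118
2740 - 2118 = 622

DCXXII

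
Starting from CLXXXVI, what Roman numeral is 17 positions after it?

CLXXXVI = 186
186 + 17 = 203

CCIII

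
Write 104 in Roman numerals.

Convert 104 to Roman numerals:
  104 contains 1×100 (C)
  4 contains 1×4 (IV)

CIV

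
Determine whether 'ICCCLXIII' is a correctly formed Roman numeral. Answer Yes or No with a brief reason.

'ICCCLXIII': Invalid subtractive combination: IC

No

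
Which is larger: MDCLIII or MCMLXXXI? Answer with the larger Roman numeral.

MDCLIII = 1653
MCMLXXXI = 1981
1981 is larger

MCMLXXXI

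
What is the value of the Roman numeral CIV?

CIV: C=100, IV=4
100 + 4 = 104

104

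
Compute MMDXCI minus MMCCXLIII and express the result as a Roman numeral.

MMDXCI = 2591
MMCCXLIII = 2243
2591 - 2243 = 348

CCCXLVIII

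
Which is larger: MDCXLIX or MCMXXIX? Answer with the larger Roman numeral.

MDCXLIX = 1649
MCMXXIX = 1929
1929 is larger

MCMXXIX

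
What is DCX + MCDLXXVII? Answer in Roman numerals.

DCX = 610
MCDLXXVII = 1477
610 + 1477 = 2087

MMLXXXVII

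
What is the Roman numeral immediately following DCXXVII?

DCXXVII = 627; next is 628

DCXXVIII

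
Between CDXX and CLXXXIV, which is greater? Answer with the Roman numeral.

CDXX = 420
CLXXXIV = 184
420 is larger

CDXX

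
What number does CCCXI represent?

CCCXI: C=100, C=100, C=100, X=10, I=1
100 + 100 + 100 + 10 + 1 = 311

311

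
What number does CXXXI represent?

CXXXI: C=100, X=10, X=10, X=10, I=1
100 + 10 + 10 + 10 + 1 = 131

131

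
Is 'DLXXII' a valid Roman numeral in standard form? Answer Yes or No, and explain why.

'DLXXII': Check the rules: uses only the symbols I, V, X, L, C, D, M; no symbol is repeated more than three times in a row; V, L and D each appear at most once; no smaller symbol precedes a larger one (values never increase from left to right). Value: D (500) + L (50) + X (10) + X (10) + I (1) + I (1) = 572. So it is a valid standard Roman numeral.

Yes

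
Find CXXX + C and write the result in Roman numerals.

CXXX = 130
C = 100
130 + 100 = 230

CCXXX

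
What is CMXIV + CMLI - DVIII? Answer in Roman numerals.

CMXIV = 914, CMLI = 951, DVIII = 508
914 + 951 = 1865
1865 - 508 = 1357

MCCCLVII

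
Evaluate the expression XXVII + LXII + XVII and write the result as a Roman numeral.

XXVII = 27, LXII = 62, XVII = 17
27 + 62 = 89
89 + 17 = 106

CVI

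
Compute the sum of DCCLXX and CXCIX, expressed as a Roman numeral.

DCCLXX = 770
CXCIX = 199
770 + 199 = 969

CMLXIX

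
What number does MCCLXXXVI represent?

MCCLXXXVI: M=1000, C=100, C=100, L=50, X=10, X=10, X=10, V=5, I=1
1000 + 100 + 100 + 50 + 10 + 10 + 10 + 5 + 1 = 1286

1286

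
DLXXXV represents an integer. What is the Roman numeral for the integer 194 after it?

DLXXXV = 585
585 + 194 = 779

DCCLXXIX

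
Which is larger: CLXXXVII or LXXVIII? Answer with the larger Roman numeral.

CLXXXVII = 187
LXXVIII = 78
187 is larger

CLXXXVII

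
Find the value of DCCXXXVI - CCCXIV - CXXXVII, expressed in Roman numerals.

DCCXXXVI = 736, CCCXIV = 314, CXXXVII = 137
736 - 314 = 422
422 - 137 = 285

CCLXXXV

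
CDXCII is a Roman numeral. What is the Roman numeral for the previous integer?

CDXCII = 492, so the previous integer is 492 - 1 = 491

CDXCI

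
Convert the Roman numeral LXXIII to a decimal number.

LXXIII: L=50, X=10, X=10, I=1, I=1, I=1
50 + 10 + 10 + 1 + 1 + 1 = 73

73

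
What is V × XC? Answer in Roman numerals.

V = 5
XC = 90
5 × 90 = 450

CDL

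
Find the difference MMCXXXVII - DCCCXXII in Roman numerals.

MMCXXXVII = 2137
DCCCXXII = 822
2137 - 822 = 1315

MCCCXV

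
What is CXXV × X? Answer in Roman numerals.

CXXV = 125
X = 10
125 × 10 = 1250

MCCL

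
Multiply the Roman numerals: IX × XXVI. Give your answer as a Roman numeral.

IX = 9
XXVI = 26
9 × 26 = 234

CCXXXIV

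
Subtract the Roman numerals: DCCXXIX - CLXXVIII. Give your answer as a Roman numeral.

DCCXXIX = 729
CLXXVIII = 178
729 - 178 = 551

DLI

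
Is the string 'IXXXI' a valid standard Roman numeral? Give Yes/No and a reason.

'IXXXI': I (position 1) comes before the larger symbol X (position 3) without being directly in front of it as a subtractive pair; apart from IV, IX, XL, XC, CD and CM, symbols must go from largest to smallest

No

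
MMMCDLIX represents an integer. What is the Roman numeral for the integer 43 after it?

MMMCDLIX = 3459
3459 + 43 = 3502

MMMDII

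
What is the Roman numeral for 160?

Convert 160 to Roman numerals:
  160 contains 1×100 (C)
  60 contains 1×50 (L)
  10 contains 1×10 (X)

CLX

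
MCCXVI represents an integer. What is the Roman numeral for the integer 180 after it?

MCCXVI = 1216
1216 + 180 = 1396

MCCCXCVI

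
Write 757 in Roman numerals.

Convert 757 to Roman numerals:
  757 contains 1×500 (D)
  257 contains 2×100 (CC)
  57 contains 1×50 (L)
  7 contains 1×5 (V)
  2 contains 2×1 (II)

DCCLVII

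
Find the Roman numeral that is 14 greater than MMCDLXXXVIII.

MMCDLXXXVIII = 2488
2488 + 14 = 2502

MMDII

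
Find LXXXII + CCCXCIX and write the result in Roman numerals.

LXXXII = 82
CCCXCIX = 399
82 + 399 = 481

CDLXXXI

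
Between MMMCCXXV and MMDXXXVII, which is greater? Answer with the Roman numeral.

MMMCCXXV = 3225
MMDXXXVII = 2537
3225 is larger

MMMCCXXV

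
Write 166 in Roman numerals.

Convert 166 to Roman numerals:
  166 contains 1×100 (C)
  66 contains 1×50 (L)
  16 contains 1×10 (X)
  6 contains 1×5 (V)
  1 contains 1×1 (I)

CLXVI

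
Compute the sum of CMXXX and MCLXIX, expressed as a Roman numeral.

CMXXX = 930
MCLXIX = 1169
930 + 1169 = 2099

MMXCIX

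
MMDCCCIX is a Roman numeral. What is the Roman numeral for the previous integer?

MMDCCCIX = 2809, so the previous integer is 2809 - 1 = 2808

MMDCCCVIII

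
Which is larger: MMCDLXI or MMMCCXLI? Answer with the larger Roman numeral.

MMCDLXI = 2461
MMMCCXLI = 3241
3241 is larger

MMMCCXLI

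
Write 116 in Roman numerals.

Convert 116 to Roman numerals:
  116 contains 1×100 (C)
  16 contains 1×10 (X)
  6 contains 1×5 (V)
  1 contains 1×1 (I)

CXVI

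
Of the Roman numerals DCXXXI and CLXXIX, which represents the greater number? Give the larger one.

DCXXXI = 631
CLXXIX = 179
631 is larger

DCXXXI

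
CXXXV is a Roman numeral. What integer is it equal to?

CXXXV: C=100, X=10, X=10, X=10, V=5
100 + 10 + 10 + 10 + 5 = 135

135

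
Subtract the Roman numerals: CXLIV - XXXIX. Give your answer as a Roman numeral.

CXLIV = 144
XXXIX = 39
144 - 39 = 105

CV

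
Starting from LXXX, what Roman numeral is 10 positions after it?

LXXX = 80
80 + 10 = 90

XC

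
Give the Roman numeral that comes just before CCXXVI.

CCXXVI = 226; previous is 225

CCXXV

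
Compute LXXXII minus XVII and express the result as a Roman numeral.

LXXXII = 82
XVII = 17
82 - 17 = 65

LXV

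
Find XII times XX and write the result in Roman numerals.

XII = 12
XX = 20
12 × 20 = 240

CCXL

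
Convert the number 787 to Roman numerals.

Convert 787 to Roman numerals:
  787 contains 1×500 (D)
  287 contains 2×100 (CC)
  87 contains 1×50 (L)
  37 contains 3×10 (XXX)
  7 contains 1×5 (V)
  2 contains 2×1 (II)

DCCLXXXVII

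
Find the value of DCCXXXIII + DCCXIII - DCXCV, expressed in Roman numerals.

DCCXXXIII = 733, DCCXIII = 713, DCXCV = 695
733 + 713 = 1446
1446 - 695 = 751

DCCLI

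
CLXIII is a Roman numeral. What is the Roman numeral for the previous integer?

CLXIII = 163, so the previous integer is 163 - 1 = 162

CLXII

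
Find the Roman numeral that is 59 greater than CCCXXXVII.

CCCXXXVII = 337
337 + 59 = 396

CCCXCVI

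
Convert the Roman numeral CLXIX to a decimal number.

CLXIX: C=100, L=50, X=10, IX=9
100 + 50 + 10 + 9 = 169

169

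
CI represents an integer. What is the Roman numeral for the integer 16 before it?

CI = 101
101 - 16 = 85

LXXXV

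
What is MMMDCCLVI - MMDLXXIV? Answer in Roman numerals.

MMMDCCLVI = 3756
MMDLXXIV = 2574
3756 - 2574 = 1182

MCLXXXII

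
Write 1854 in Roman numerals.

Convert 1854 to Roman numerals:
  1854 contains 1×1000 (M)
  854 contains 1×500 (D)
  354 contains 3×100 (CCC)
  54 contains 1×50 (L)
  4 contains 1×4 (IV)

MDCCCLIV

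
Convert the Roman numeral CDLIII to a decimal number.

CDLIII: CD=400, L=50, I=1, I=1, I=1
400 + 50 + 1 + 1 + 1 = 453

453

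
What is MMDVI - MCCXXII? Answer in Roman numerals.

MMDVI = 2506
MCCXXII = 1222
2506 - 1222 = 1284

MCCLXXXIV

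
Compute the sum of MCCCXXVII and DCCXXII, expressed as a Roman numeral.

MCCCXXVII = 1327
DCCXXII = 722
1327 + 722 = 2049

MMXLIX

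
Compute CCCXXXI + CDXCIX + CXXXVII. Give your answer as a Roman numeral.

CCCXXXI = 331, CDXCIX = 499, CXXXVII = 137
331 + 499 = 830
830 + 137 = 967

CMLXVII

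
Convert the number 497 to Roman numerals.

Convert 497 to Roman numerals:
  497 contains 1×400 (CD)
  97 contains 1×90 (XC)
  7 contains 1×5 (V)
  2 contains 2×1 (II)

CDXCVII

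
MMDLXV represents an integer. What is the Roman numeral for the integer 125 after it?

MMDLXV = 2565
2565 + 125 = 2690

MMDCXC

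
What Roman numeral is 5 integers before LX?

LX = 60
60 - 5 = 55

LV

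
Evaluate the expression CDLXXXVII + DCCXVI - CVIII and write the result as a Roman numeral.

CDLXXXVII = 487, DCCXVI = 716, CVIII = 108
487 + 716 = 1203
1203 - 108 = 1095

MXCV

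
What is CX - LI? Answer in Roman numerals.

CX = 110
LI = 51
110 - 51 = 59

LIX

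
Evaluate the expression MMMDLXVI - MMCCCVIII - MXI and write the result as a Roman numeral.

MMMDLXVI = 3566, MMCCCVIII = 2308, MXI = 1011
3566 - 2308 = 1258
1258 - 1011 = 247

CCXLVII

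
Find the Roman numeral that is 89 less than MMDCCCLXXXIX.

MMDCCCLXXXIX = 2889
2889 - 89 = 2800

MMDCCC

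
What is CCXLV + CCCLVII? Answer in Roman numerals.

CCXLV = 245
CCCLVII = 357
245 + 357 = 602

DCII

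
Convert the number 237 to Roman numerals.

Convert 237 to Roman numerals:
  237 contains 2×100 (CC)
  37 contains 3×10 (XXX)
  7 contains 1×5 (V)
  2 contains 2×1 (II)

CCXXXVII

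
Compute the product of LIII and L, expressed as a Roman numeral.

LIII = 53
L = 50
53 × 50 = 2650

MMDCL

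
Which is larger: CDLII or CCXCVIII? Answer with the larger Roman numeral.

CDLII = 452
CCXCVIII = 298
452 is larger

CDLII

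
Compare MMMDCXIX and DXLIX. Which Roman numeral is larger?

MMMDCXIX = 3619
DXLIX = 549
3619 is larger

MMMDCXIX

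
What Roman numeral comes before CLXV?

CLXV = 165; previous is 164

CLXIV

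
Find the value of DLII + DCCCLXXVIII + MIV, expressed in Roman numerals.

DLII = 552, DCCCLXXVIII = 878, MIV = 1004
552 + 878 = 1430
1430 + 1004 = 2434

MMCDXXXIV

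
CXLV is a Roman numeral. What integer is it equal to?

CXLV: C=100, XL=40, V=5
100 + 40 + 5 = 145

145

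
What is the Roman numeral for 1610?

Convert 1610 to Roman numerals:
  1610 contains 1×1000 (M)
  610 contains 1×500 (D)
  110 contains 1×100 (C)
  10 contains 1×10 (X)

MDCX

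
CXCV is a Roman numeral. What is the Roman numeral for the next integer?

CXCV = 195, so the next integer is 195 + 1 = 196

CXCVI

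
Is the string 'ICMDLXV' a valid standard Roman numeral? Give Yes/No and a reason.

'ICMDLXV': Invalid subtractive combination: IC

No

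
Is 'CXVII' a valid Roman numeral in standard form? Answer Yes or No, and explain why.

'CXVII': Check the rules: uses only the symbols I, V, X, L, C, D, M; no symbol is repeated more than three times in a row; V, L and D each appear at most once; no smaller symbol precedes a larger one (values never increase from left to right). Value: C (100) + X (10) + V (5) + I (1) + I (1) = 117. So it is a valid standard Roman numeral.

Yes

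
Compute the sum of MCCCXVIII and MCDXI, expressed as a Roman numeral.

MCCCXVIII = 1318
MCDXI = 1411
1318 + 1411 = 2729

MMDCCXXIX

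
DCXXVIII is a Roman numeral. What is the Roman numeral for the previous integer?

DCXXVIII = 628; previous is 627

DCXXVII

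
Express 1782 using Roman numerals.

Convert 1782 to Roman numerals:
  1782 contains 1×1000 (M)
  782 contains 1×500 (D)
  282 contains 2×100 (CC)
  82 contains 1×50 (L)
  32 contains 3×10 (XXX)
  2 contains 2×1 (II)

MDCCLXXXII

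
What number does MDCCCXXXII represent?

MDCCCXXXII: M=1000, D=500, C=100, C=100, C=100, X=10, X=10, X=10, I=1, I=1
1000 + 500 + 100 + 100 + 100 + 10 + 10 + 10 + 1 + 1 = 1832

1832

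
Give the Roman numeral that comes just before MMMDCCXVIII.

MMMDCCXVIII = 3718; previous is 3717

MMMDCCXVII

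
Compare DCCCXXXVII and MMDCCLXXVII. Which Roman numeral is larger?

DCCCXXXVII = 837
MMDCCLXXVII = 2777
2777 is larger

MMDCCLXXVII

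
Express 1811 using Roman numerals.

Convert 1811 to Roman numerals:
  1811 contains 1×1000 (M)
  811 contains 1×500 (D)
  311 contains 3×100 (CCC)
  11 contains 1×10 (X)
  1 contains 1×1 (I)

MDCCCXI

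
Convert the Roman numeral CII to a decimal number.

CII: C=100, I=1, I=1
100 + 1 + 1 = 102

102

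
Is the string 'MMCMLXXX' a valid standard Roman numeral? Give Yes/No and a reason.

'MMCMLXXX': Check the rules: uses only the symbols I, V, X, L, C, D, M; no symbol is repeated more than three times in a row; V, L and D each appear at most once; the only place a smaller symbol precedes a larger one is the allowed subtractive pair CM, the symbol right after such a pair (if any) is smaller than the pair's first symbol, and otherwise the values never increase from left to right. Value: M (1000) + M (1000) + CM (900) + L (50) + X (10) + X (10) + X (10) = 2980. So it is a valid standard Roman numeral.

Yes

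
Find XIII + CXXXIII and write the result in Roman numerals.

XIII = 13
CXXXIII = 133
13 + 133 = 146

CXLVI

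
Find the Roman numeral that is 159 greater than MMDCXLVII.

MMDCXLVII = 2647
2647 + 159 = 2806

MMDCCCVI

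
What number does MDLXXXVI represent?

MDLXXXVI: M=1000, D=500, L=50, X=10, X=10, X=10, V=5, I=1
1000 + 500 + 50 + 10 + 10 + 10 + 5 + 1 = 1586

1586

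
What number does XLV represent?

XLV: XL=40, V=5
40 + 5 = 45

45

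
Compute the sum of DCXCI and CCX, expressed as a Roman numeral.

DCXCI = 691
CCX = 210
691 + 210 = 901

CMI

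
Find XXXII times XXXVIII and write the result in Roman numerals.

XXXII = 32
XXXVIII = 38
32 × 38 = 1216

MCCXVI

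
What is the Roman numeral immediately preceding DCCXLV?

DCCXLV = 745; previous is 744

DCCXLIV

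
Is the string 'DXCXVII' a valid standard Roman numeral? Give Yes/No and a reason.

'DXCXVII': X cannot come right after the subtractive pair XC: once X is subtracted in XC, the next symbol must be smaller than X

No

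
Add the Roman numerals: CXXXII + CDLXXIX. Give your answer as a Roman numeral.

CXXXII = 132
CDLXXIX = 479
132 + 479 = 611

DCXI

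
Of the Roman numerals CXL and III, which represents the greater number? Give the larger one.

CXL = 140
III = 3
140 is larger

CXL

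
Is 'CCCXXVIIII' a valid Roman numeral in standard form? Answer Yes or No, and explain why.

'CCCXXVIIII': More than 3 consecutive I's

No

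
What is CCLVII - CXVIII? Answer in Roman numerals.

CCLVII = 257
CXVIII = 118
257 - 118 = 139

CXXXIX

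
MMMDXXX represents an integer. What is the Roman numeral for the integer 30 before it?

MMMDXXX = 3530
3530 - 30 = 3500

MMMD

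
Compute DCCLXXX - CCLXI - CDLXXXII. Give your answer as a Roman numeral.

DCCLXXX = 780, CCLXI = 261, CDLXXXII = 482
780 - 261 = 519
519 - 482 = 37

XXXVII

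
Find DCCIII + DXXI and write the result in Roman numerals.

DCCIII = 703
DXXI = 521
703 + 521 = 1224

MCCXXIV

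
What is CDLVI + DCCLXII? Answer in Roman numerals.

CDLVI = 456
DCCLXII = 762
456 + 762 = 1218

MCCXVIII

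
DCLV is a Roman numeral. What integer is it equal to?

DCLV: D=500, C=100, L=50, V=5
500 + 100 + 50 + 5 = 655

655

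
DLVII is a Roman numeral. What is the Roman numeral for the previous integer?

DLVII = 557; previous is 556

DLVI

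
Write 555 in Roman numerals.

Convert 555 to Roman numerals:
  555 contains 1×500 (D)
  55 contains 1×50 (L)
  5 contains 1×5 (V)

DLV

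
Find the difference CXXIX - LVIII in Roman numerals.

CXXIX = 129
LVIII = 58
129 - 58 = 71

LXXI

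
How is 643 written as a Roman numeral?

Convert 643 to Roman numerals:
  643 contains 1×500 (D)
  143 contains 1×100 (C)
  43 contains 1×40 (XL)
  3 contains 3×1 (III)

DCXLIII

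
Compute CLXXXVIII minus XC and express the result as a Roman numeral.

CLXXXVIII = 188
XC = 90
188 - 90 = 98

XCVIII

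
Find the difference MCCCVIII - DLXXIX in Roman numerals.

MCCCVIII = 1308
DLXXIX = 579
1308 - 579 = 729

DCCXXIX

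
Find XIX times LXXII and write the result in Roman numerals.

XIX = 19
LXXII = 72
19 × 72 = 1368

MCCCLXVIII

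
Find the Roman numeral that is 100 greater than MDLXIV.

MDLXIV = 1564
1564 + 100 = 1664

MDCLXIV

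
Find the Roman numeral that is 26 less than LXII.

LXII = 62
62 - 26 = 36

XXXVI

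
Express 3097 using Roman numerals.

Convert 3097 to Roman numerals:
  3097 contains 3×1000 (MMM)
  97 contains 1×90 (XC)
  7 contains 1×5 (V)
  2 contains 2×1 (II)

MMMXCVII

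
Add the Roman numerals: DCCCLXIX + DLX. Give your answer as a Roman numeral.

DCCCLXIX = 869
DLX = 560
869 + 560 = 1429

MCDXXIX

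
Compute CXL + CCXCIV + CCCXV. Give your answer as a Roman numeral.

CXL = 140, CCXCIV = 294, CCCXV = 315
140 + 294 = 434
434 + 315 = 749

DCCXLIX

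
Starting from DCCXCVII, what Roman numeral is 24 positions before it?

DCCXCVII = 797
797 - 24 = 773

DCCLXXIII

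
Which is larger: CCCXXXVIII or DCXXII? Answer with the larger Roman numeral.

CCCXXXVIII = 338
DCXXII = 622
622 is larger

DCXXII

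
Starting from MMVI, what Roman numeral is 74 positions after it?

MMVI = 2006
2006 + 74 = 2080

MMLXXX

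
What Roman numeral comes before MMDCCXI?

MMDCCXI = 2711; previous is 2710

MMDCCX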